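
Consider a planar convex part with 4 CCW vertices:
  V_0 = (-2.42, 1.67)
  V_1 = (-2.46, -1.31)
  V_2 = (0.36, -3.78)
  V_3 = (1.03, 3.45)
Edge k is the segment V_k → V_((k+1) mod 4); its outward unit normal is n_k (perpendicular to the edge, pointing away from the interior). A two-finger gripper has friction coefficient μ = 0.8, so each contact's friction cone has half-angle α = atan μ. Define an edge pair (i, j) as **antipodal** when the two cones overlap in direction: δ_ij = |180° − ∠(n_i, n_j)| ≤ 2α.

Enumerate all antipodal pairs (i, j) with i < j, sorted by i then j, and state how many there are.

α = atan 0.8 = 38.66°;  2α = 77.32°
n_0 = (-0.9999, +0.0134)
n_1 = (-0.6589, -0.7522)
n_2 = (+0.9957, -0.0923)
n_3 = (-0.4585, +0.8887)
  (0,1): δ = 130.45°  ·
  (0,2): δ = 4.53°  ✓
  (0,3): δ = 118.06°  ·
  (1,2): δ = 54.08°  ✓
  (1,3): δ = 68.51°  ✓
  (2,3): δ = 57.41°  ✓
antipodal pairs: 4

count = 4; pairs: (0,2), (1,2), (1,3), (2,3)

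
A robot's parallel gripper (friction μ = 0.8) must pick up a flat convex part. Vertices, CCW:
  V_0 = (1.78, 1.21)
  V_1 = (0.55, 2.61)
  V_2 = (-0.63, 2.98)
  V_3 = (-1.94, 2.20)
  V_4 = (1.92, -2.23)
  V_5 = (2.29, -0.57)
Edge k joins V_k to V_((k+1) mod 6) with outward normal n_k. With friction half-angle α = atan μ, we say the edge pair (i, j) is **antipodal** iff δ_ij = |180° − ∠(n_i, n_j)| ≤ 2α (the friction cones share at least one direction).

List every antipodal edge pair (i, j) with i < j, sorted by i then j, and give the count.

count = 6; pairs: (0,3), (1,3), (2,4), (2,5), (3,4), (3,5)

α = atan 0.8 = 38.66°;  2α = 77.32°
n_0 = (+0.7512, +0.6600)
n_1 = (+0.2992, +0.9542)
n_2 = (-0.5116, +0.8592)
n_3 = (-0.7539, -0.6569)
n_4 = (+0.9760, -0.2176)
n_5 = (+0.9613, +0.2754)
  (0,1): δ = 148.71°  ·
  (0,2): δ = 100.53°  ·
  (0,3): δ = 0.23°  ✓
  (0,4): δ = 126.13°  ·
  (0,5): δ = 154.69°  ·
  (1,2): δ = 131.82°  ·
  (1,3): δ = 31.52°  ✓
  (1,4): δ = 94.84°  ·
  (1,5): δ = 123.40°  ·
  (2,3): δ = 79.70°  ·
  (2,4): δ = 46.66°  ✓
  (2,5): δ = 75.22°  ✓
  (3,4): δ = 53.63°  ✓
  (3,5): δ = 25.08°  ✓
  (4,5): δ = 151.45°  ·
antipodal pairs: 6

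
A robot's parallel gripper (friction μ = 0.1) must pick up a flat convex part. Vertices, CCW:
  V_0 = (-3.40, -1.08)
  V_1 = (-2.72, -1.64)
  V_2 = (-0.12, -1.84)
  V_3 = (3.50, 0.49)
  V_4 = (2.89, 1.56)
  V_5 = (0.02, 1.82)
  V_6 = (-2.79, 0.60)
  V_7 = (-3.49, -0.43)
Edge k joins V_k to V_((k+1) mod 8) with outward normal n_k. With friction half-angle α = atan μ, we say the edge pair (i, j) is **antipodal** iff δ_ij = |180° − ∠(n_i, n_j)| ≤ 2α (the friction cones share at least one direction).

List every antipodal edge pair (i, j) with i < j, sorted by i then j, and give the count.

count = 2; pairs: (1,4), (2,5)

α = atan 0.1 = 5.71°;  2α = 11.42°
n_0 = (-0.6357, -0.7719)
n_1 = (-0.0767, -0.9971)
n_2 = (+0.5412, -0.8409)
n_3 = (+0.8687, +0.4953)
n_4 = (+0.0902, +0.9959)
n_5 = (-0.3982, +0.9173)
n_6 = (-0.8271, +0.5621)
n_7 = (-0.9905, -0.1372)
  (0,1): δ = 144.93°  ·
  (0,2): δ = 107.76°  ·
  (0,3): δ = 20.84°  ·
  (0,4): δ = 34.30°  ·
  (0,5): δ = 62.94°  ·
  (0,6): δ = 95.27°  ·
  (0,7): δ = 137.36°  ·
  (1,2): δ = 142.83°  ·
  (1,3): δ = 55.91°  ·
  (1,4): δ = 0.78°  ✓
  (1,5): δ = 27.87°  ·
  (1,6): δ = 60.20°  ·
  (1,7): δ = 102.28°  ·
  (2,3): δ = 93.08°  ·
  (2,4): δ = 37.94°  ·
  (2,5): δ = 9.30°  ✓
  (2,6): δ = 23.03°  ·
  (2,7): δ = 65.12°  ·
  (3,4): δ = 124.86°  ·
  (3,5): δ = 96.22°  ·
  (3,6): δ = 63.89°  ·
  (3,7): δ = 21.80°  ·
  (4,5): δ = 151.35°  ·
  (4,6): δ = 119.02°  ·
  (4,7): δ = 76.94°  ·
  (5,6): δ = 147.67°  ·
  (5,7): δ = 105.59°  ·
  (6,7): δ = 137.92°  ·
antipodal pairs: 2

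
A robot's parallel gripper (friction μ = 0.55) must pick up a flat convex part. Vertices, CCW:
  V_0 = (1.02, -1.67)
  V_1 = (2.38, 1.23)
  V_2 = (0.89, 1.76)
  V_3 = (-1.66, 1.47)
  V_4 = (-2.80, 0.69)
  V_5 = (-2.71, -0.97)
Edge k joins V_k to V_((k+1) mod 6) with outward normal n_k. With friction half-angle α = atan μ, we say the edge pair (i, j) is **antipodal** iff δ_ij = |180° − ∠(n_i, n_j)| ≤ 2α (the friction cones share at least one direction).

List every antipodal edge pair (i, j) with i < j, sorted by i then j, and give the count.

count = 5; pairs: (0,3), (0,4), (1,5), (2,5), (3,5)

α = atan 0.55 = 28.81°;  2α = 57.62°
n_0 = (+0.9054, -0.4246)
n_1 = (+0.3351, +0.9422)
n_2 = (-0.1130, +0.9936)
n_3 = (-0.5647, +0.8253)
n_4 = (-0.9985, -0.0541)
n_5 = (-0.1844, -0.9828)
  (0,1): δ = 84.46°  ·
  (0,2): δ = 58.39°  ·
  (0,3): δ = 30.49°  ✓
  (0,4): δ = 28.23°  ✓
  (0,5): δ = 104.50°  ·
  (1,2): δ = 153.93°  ·
  (1,3): δ = 126.04°  ·
  (1,4): δ = 67.32°  ·
  (1,5): δ = 8.95°  ✓
  (2,3): δ = 152.11°  ·
  (2,4): δ = 93.38°  ·
  (2,5): δ = 17.12°  ✓
  (3,4): δ = 121.28°  ·
  (3,5): δ = 45.01°  ✓
  (4,5): δ = 103.73°  ·
antipodal pairs: 5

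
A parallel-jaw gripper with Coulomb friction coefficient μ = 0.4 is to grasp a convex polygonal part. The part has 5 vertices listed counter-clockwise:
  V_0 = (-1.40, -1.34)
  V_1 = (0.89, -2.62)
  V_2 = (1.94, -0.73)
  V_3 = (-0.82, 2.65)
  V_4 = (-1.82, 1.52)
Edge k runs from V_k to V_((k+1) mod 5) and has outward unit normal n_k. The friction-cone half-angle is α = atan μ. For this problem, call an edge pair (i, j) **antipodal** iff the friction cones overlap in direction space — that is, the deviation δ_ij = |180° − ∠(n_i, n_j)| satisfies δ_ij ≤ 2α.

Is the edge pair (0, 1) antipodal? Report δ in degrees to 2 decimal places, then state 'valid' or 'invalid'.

δ = 89.85°, invalid

α = atan 0.4 = 21.80°;  2α = 43.60°
edge 0: e_0 = (+2.29, -1.28);  n_0 = (-0.4879, -0.8729)
edge 1: e_1 = (+1.05, +1.89);  n_1 = (+0.8742, -0.4856)
∠(n_0, n_1) = 90.15°
δ = |180° − 90.15°| = 89.85°
89.85° > 2α = 43.60°  →  invalid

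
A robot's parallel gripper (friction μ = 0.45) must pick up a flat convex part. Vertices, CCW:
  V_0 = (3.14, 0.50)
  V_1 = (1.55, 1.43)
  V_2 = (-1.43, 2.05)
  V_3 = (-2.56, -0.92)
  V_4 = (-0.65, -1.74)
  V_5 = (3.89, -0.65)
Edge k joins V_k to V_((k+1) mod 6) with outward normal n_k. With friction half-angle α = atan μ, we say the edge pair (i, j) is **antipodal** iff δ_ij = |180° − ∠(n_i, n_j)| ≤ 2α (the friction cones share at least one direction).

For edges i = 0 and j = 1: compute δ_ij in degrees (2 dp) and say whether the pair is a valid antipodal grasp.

α = atan 0.45 = 24.23°;  2α = 48.46°
edge 0: e_0 = (-1.59, +0.93);  n_0 = (+0.5049, +0.8632)
edge 1: e_1 = (-2.98, +0.62);  n_1 = (+0.2037, +0.9790)
∠(n_0, n_1) = 18.57°
δ = |180° − 18.57°| = 161.43°
161.43° > 2α = 48.46°  →  invalid

δ = 161.43°, invalid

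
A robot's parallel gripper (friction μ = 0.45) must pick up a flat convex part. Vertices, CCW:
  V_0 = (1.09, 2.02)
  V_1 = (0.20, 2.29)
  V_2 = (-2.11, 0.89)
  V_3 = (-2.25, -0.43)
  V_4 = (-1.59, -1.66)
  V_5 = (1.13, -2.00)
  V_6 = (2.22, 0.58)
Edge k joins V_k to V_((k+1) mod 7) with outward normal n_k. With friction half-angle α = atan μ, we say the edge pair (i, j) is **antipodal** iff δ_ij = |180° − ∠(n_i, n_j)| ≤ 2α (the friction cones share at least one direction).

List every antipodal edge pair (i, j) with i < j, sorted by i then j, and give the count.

α = atan 0.45 = 24.23°;  2α = 48.46°
n_0 = (+0.2903, +0.9569)
n_1 = (-0.5183, +0.8552)
n_2 = (-0.9944, +0.1055)
n_3 = (-0.8812, -0.4728)
n_4 = (-0.1240, -0.9923)
n_5 = (+0.9212, -0.3892)
n_6 = (+0.7867, +0.6173)
  (0,1): δ = 131.91°  ·
  (0,2): δ = 79.18°  ·
  (0,3): δ = 44.91°  ✓
  (0,4): δ = 9.75°  ✓
  (0,5): δ = 83.97°  ·
  (0,6): δ = 145.00°  ·
  (1,2): δ = 127.27°  ·
  (1,3): δ = 93.00°  ·
  (1,4): δ = 38.34°  ✓
  (1,5): δ = 35.88°  ✓
  (1,6): δ = 96.90°  ·
  (2,3): δ = 145.73°  ·
  (2,4): δ = 91.07°  ·
  (2,5): δ = 16.85°  ✓
  (2,6): δ = 44.18°  ✓
  (3,4): δ = 125.34°  ·
  (3,5): δ = 51.12°  ·
  (3,6): δ = 9.90°  ✓
  (4,5): δ = 105.78°  ·
  (4,6): δ = 44.75°  ✓
  (5,6): δ = 118.97°  ·
antipodal pairs: 8

count = 8; pairs: (0,3), (0,4), (1,4), (1,5), (2,5), (2,6), (3,6), (4,6)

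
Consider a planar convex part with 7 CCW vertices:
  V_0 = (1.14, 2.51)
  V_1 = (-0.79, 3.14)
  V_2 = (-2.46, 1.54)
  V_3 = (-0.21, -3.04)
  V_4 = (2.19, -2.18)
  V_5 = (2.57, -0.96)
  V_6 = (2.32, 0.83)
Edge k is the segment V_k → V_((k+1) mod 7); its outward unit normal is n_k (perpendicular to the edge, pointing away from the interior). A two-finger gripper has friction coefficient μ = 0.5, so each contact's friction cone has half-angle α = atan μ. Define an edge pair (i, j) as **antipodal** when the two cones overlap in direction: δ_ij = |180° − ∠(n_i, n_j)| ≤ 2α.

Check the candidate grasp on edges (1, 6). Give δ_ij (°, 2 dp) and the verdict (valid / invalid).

δ = 81.31°, invalid

α = atan 0.5 = 26.57°;  2α = 53.13°
edge 1: e_1 = (-1.67, -1.60);  n_1 = (-0.6918, +0.7221)
edge 6: e_6 = (-1.18, +1.68);  n_6 = (+0.8183, +0.5748)
∠(n_1, n_6) = 98.69°
δ = |180° − 98.69°| = 81.31°
81.31° > 2α = 53.13°  →  invalid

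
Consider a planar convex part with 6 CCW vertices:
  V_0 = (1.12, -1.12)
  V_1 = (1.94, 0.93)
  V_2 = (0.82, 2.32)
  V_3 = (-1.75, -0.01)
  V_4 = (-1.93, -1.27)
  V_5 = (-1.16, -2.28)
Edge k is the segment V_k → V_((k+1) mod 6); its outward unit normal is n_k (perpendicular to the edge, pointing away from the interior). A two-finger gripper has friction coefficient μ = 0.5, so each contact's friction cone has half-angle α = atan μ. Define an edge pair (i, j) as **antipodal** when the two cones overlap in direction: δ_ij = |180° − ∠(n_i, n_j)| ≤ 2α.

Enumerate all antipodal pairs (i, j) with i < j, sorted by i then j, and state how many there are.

α = atan 0.5 = 26.57°;  2α = 53.13°
n_0 = (+0.9285, -0.3714)
n_1 = (+0.7787, +0.6274)
n_2 = (-0.6717, +0.7409)
n_3 = (-0.9899, +0.1414)
n_4 = (-0.7953, -0.6063)
n_5 = (+0.4535, -0.8913)
  (0,1): δ = 119.34°  ·
  (0,2): δ = 26.00°  ✓
  (0,3): δ = 13.67°  ✓
  (0,4): δ = 59.12°  ·
  (0,5): δ = 138.77°  ·
  (1,2): δ = 86.66°  ·
  (1,3): δ = 46.99°  ✓
  (1,4): δ = 1.54°  ✓
  (1,5): δ = 78.11°  ·
  (2,3): δ = 140.33°  ·
  (2,4): δ = 94.87°  ·
  (2,5): δ = 15.23°  ✓
  (3,4): δ = 134.55°  ·
  (3,5): δ = 54.90°  ·
  (4,5): δ = 100.36°  ·
antipodal pairs: 5

count = 5; pairs: (0,2), (0,3), (1,3), (1,4), (2,5)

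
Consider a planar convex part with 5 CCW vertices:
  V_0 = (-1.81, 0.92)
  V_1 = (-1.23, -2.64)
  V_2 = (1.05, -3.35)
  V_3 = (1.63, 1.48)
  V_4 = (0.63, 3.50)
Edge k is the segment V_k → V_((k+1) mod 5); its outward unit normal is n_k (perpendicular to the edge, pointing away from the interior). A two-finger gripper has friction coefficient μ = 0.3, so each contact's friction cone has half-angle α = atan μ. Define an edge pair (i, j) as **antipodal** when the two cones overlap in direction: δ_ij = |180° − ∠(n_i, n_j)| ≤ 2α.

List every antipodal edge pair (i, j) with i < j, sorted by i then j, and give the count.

count = 2; pairs: (0,2), (0,3)

α = atan 0.3 = 16.70°;  2α = 33.40°
n_0 = (-0.9870, -0.1608)
n_1 = (-0.2973, -0.9548)
n_2 = (+0.9929, -0.1192)
n_3 = (+0.8962, +0.4437)
n_4 = (-0.7265, +0.6871)
  (0,1): δ = 116.55°  ·
  (0,2): δ = 16.10°  ✓
  (0,3): δ = 17.08°  ✓
  (0,4): δ = 127.34°  ·
  (1,2): δ = 79.55°  ·
  (1,3): δ = 46.37°  ·
  (1,4): δ = 63.89°  ·
  (2,3): δ = 146.81°  ·
  (2,4): δ = 36.56°  ·
  (3,4): δ = 69.74°  ·
antipodal pairs: 2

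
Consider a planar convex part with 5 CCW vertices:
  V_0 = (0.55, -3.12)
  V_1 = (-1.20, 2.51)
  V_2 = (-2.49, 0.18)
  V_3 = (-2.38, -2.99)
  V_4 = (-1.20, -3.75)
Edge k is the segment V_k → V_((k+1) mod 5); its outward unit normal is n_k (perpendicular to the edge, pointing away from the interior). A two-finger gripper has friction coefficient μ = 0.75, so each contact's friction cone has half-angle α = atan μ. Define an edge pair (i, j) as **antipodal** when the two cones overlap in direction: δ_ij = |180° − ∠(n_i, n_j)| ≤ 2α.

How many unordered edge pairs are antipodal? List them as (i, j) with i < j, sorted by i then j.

α = atan 0.75 = 36.87°;  2α = 73.74°
n_0 = (+0.9549, +0.2968)
n_1 = (-0.8749, +0.4844)
n_2 = (-0.9994, -0.0347)
n_3 = (-0.5415, -0.8407)
n_4 = (+0.3387, -0.9409)
  (0,1): δ = 46.24°  ✓
  (0,2): δ = 15.28°  ✓
  (0,3): δ = 39.95°  ✓
  (0,4): δ = 92.53°  ·
  (1,2): δ = 149.04°  ·
  (1,3): δ = 93.81°  ·
  (1,4): δ = 41.23°  ✓
  (2,3): δ = 124.77°  ·
  (2,4): δ = 72.19°  ✓
  (3,4): δ = 127.42°  ·
antipodal pairs: 5

count = 5; pairs: (0,1), (0,2), (0,3), (1,4), (2,4)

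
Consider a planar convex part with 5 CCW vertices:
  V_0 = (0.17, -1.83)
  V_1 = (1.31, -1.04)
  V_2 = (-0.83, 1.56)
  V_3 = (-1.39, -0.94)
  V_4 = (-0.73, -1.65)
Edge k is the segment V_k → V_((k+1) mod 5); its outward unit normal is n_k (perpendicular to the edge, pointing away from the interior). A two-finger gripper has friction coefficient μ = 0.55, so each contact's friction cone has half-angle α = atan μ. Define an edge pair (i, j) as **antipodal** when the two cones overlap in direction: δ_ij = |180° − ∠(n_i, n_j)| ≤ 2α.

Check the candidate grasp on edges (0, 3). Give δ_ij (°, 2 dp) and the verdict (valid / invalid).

δ = 98.19°, invalid

α = atan 0.55 = 28.81°;  2α = 57.62°
edge 0: e_0 = (+1.14, +0.79);  n_0 = (+0.5696, -0.8219)
edge 3: e_3 = (+0.66, -0.71);  n_3 = (-0.7324, -0.6808)
∠(n_0, n_3) = 81.81°
δ = |180° − 81.81°| = 98.19°
98.19° > 2α = 57.62°  →  invalid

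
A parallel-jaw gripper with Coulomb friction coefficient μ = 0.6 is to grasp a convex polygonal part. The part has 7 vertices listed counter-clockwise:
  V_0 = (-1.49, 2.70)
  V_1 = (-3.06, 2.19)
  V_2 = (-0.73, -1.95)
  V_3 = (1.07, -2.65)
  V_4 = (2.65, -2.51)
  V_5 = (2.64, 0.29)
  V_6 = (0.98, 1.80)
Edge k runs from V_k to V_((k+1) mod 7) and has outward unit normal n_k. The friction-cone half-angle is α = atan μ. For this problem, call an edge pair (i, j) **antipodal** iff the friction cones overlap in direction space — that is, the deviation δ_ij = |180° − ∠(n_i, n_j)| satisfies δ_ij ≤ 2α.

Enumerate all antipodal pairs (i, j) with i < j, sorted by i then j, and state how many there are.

α = atan 0.6 = 30.96°;  2α = 61.93°
n_0 = (-0.3089, +0.9511)
n_1 = (-0.8715, -0.4905)
n_2 = (-0.3624, -0.9320)
n_3 = (+0.0883, -0.9961)
n_4 = (+1.0000, +0.0036)
n_5 = (+0.6729, +0.7397)
n_6 = (+0.3424, +0.9396)
  (0,1): δ = 78.63°  ·
  (0,2): δ = 39.25°  ✓
  (0,3): δ = 12.93°  ✓
  (0,4): δ = 72.21°  ·
  (0,5): δ = 119.71°  ·
  (0,6): δ = 141.98°  ·
  (1,2): δ = 140.62°  ·
  (1,3): δ = 114.31°  ·
  (1,4): δ = 29.17°  ✓
  (1,5): δ = 18.34°  ✓
  (1,6): δ = 40.61°  ✓
  (2,3): δ = 153.69°  ·
  (2,4): δ = 68.54°  ·
  (2,5): δ = 21.04°  ✓
  (2,6): δ = 1.23°  ✓
  (3,4): δ = 94.86°  ·
  (3,5): δ = 47.35°  ✓
  (3,6): δ = 25.08°  ✓
  (4,5): δ = 132.50°  ·
  (4,6): δ = 110.22°  ·
  (5,6): δ = 157.73°  ·
antipodal pairs: 9

count = 9; pairs: (0,2), (0,3), (1,4), (1,5), (1,6), (2,5), (2,6), (3,5), (3,6)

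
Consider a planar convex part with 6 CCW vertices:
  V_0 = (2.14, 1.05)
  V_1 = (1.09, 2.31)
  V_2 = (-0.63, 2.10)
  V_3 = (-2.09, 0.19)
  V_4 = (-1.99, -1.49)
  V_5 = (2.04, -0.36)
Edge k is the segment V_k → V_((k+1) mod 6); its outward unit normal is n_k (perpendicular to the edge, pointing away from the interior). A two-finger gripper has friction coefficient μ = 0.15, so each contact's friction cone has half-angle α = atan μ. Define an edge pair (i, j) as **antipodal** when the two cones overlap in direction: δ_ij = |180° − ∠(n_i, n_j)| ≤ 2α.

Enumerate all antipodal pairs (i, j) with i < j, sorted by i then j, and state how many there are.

count = 2; pairs: (1,4), (3,5)

α = atan 0.15 = 8.53°;  2α = 17.06°
n_0 = (+0.7682, +0.6402)
n_1 = (-0.1212, +0.9926)
n_2 = (-0.7945, +0.6073)
n_3 = (-0.9982, -0.0594)
n_4 = (+0.2700, -0.9629)
n_5 = (+0.9975, -0.0707)
  (0,1): δ = 122.84°  ·
  (0,2): δ = 77.20°  ·
  (0,3): δ = 36.40°  ·
  (0,4): δ = 65.86°  ·
  (0,5): δ = 136.14°  ·
  (1,2): δ = 134.36°  ·
  (1,3): δ = 93.55°  ·
  (1,4): δ = 8.70°  ✓
  (1,5): δ = 78.98°  ·
  (2,3): δ = 139.20°  ·
  (2,4): δ = 36.94°  ·
  (2,5): δ = 33.34°  ·
  (3,4): δ = 77.74°  ·
  (3,5): δ = 7.46°  ✓
  (4,5): δ = 109.72°  ·
antipodal pairs: 2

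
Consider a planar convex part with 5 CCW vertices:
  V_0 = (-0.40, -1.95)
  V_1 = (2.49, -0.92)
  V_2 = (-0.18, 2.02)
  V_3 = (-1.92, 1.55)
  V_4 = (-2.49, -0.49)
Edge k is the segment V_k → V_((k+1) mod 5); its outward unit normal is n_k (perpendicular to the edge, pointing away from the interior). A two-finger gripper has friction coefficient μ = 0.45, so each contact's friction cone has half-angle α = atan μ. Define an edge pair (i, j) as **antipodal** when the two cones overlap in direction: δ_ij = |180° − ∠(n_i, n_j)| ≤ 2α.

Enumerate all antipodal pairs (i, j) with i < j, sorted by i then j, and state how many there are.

α = atan 0.45 = 24.23°;  2α = 48.46°
n_0 = (+0.3357, -0.9420)
n_1 = (+0.7403, +0.6723)
n_2 = (-0.2608, +0.9654)
n_3 = (-0.9631, +0.2691)
n_4 = (-0.5727, -0.8198)
  (0,1): δ = 67.37°  ·
  (0,2): δ = 4.50°  ✓
  (0,3): δ = 54.77°  ·
  (0,4): δ = 125.45°  ·
  (1,2): δ = 117.13°  ·
  (1,3): δ = 57.86°  ·
  (1,4): δ = 12.82°  ✓
  (2,3): δ = 120.73°  ·
  (2,4): δ = 50.05°  ·
  (3,4): δ = 109.33°  ·
antipodal pairs: 2

count = 2; pairs: (0,2), (1,4)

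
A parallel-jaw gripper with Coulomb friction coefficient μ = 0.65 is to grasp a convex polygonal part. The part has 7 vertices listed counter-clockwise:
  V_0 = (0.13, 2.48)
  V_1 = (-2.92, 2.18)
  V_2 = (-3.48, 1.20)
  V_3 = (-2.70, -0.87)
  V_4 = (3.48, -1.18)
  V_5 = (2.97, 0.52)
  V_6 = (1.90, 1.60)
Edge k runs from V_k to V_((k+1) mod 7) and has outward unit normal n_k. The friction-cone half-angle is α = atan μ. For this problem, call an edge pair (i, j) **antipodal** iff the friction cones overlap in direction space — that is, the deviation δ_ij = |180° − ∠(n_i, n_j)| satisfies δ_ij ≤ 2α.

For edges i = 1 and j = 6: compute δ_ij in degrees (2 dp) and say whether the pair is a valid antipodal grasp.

δ = 93.31°, invalid

α = atan 0.65 = 33.02°;  2α = 66.05°
edge 1: e_1 = (-0.56, -0.98);  n_1 = (-0.8682, +0.4961)
edge 6: e_6 = (-1.77, +0.88);  n_6 = (+0.4452, +0.8954)
∠(n_1, n_6) = 86.69°
δ = |180° − 86.69°| = 93.31°
93.31° > 2α = 66.05°  →  invalid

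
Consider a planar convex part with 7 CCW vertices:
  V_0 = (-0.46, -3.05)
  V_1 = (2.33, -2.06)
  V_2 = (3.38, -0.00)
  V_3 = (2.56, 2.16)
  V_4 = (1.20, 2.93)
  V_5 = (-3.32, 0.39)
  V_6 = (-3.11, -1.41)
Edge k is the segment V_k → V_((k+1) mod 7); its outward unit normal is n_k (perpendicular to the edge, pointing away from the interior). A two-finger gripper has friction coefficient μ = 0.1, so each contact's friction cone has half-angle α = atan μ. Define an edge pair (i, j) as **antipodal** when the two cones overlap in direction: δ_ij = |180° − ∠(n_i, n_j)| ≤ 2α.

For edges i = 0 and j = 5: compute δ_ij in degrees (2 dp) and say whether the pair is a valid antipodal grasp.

δ = 77.12°, invalid

α = atan 0.1 = 5.71°;  2α = 11.42°
edge 0: e_0 = (+2.79, +0.99);  n_0 = (+0.3344, -0.9424)
edge 5: e_5 = (+0.21, -1.80);  n_5 = (-0.9933, -0.1159)
∠(n_0, n_5) = 102.88°
δ = |180° − 102.88°| = 77.12°
77.12° > 2α = 11.42°  →  invalid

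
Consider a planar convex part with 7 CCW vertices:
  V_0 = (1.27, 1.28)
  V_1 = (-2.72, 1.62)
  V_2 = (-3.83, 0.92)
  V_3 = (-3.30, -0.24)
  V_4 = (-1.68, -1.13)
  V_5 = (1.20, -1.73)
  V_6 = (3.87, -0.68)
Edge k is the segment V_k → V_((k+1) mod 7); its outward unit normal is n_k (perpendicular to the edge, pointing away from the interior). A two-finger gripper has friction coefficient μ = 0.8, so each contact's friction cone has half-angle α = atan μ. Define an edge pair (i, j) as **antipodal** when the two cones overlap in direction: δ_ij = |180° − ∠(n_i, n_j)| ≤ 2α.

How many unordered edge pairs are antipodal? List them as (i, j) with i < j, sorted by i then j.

count = 11; pairs: (0,2), (0,3), (0,4), (0,5), (1,3), (1,4), (1,5), (2,6), (3,6), (4,6), (5,6)

α = atan 0.8 = 38.66°;  2α = 77.32°
n_0 = (+0.0849, +0.9964)
n_1 = (-0.5334, +0.8459)
n_2 = (-0.9096, -0.4156)
n_3 = (-0.4815, -0.8764)
n_4 = (-0.2040, -0.9790)
n_5 = (+0.3660, -0.9306)
n_6 = (+0.6020, +0.7985)
  (0,1): δ = 142.89°  ·
  (0,2): δ = 60.57°  ✓
  (0,3): δ = 23.91°  ✓
  (0,4): δ = 6.90°  ✓
  (0,5): δ = 26.34°  ✓
  (0,6): δ = 147.86°  ·
  (1,2): δ = 97.68°  ·
  (1,3): δ = 61.02°  ✓
  (1,4): δ = 44.01°  ✓
  (1,5): δ = 10.77°  ✓
  (1,6): δ = 110.75°  ·
  (2,3): δ = 143.34°  ·
  (2,4): δ = 126.32°  ·
  (2,5): δ = 93.09°  ·
  (2,6): δ = 28.43°  ✓
  (3,4): δ = 162.98°  ·
  (3,5): δ = 129.75°  ·
  (3,6): δ = 8.23°  ✓
  (4,5): δ = 146.76°  ·
  (4,6): δ = 25.24°  ✓
  (5,6): δ = 58.48°  ✓
antipodal pairs: 11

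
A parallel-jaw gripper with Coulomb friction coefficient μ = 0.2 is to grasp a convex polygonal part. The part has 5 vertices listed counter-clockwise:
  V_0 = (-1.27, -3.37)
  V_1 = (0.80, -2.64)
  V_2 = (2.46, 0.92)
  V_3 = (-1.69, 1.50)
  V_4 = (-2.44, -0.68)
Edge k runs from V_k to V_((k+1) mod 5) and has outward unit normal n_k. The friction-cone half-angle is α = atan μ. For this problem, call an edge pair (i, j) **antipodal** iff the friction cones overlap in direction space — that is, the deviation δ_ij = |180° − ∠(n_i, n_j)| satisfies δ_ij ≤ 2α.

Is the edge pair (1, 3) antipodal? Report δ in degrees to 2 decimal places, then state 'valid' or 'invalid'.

α = atan 0.2 = 11.31°;  2α = 22.62°
edge 1: e_1 = (+1.66, +3.56);  n_1 = (+0.9063, -0.4226)
edge 3: e_3 = (-0.75, -2.18);  n_3 = (-0.9456, +0.3253)
∠(n_1, n_3) = 173.99°
δ = |180° − 173.99°| = 6.01°
6.01° ≤ 2α = 22.62°  →  valid

δ = 6.01°, valid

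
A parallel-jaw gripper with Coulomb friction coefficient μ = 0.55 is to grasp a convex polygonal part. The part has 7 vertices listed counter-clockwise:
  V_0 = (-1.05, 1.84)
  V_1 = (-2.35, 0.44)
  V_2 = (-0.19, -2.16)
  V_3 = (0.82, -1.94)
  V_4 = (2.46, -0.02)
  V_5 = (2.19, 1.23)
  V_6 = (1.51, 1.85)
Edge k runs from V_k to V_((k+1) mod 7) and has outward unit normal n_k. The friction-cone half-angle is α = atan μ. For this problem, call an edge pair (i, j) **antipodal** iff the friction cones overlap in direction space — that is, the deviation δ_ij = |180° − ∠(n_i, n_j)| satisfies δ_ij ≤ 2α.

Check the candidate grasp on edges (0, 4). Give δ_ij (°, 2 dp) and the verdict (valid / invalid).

δ = 55.07°, valid

α = atan 0.55 = 28.81°;  2α = 57.62°
edge 0: e_0 = (-1.30, -1.40);  n_0 = (-0.7328, +0.6805)
edge 4: e_4 = (-0.27, +1.25);  n_4 = (+0.9775, +0.2111)
∠(n_0, n_4) = 124.93°
δ = |180° − 124.93°| = 55.07°
55.07° ≤ 2α = 57.62°  →  valid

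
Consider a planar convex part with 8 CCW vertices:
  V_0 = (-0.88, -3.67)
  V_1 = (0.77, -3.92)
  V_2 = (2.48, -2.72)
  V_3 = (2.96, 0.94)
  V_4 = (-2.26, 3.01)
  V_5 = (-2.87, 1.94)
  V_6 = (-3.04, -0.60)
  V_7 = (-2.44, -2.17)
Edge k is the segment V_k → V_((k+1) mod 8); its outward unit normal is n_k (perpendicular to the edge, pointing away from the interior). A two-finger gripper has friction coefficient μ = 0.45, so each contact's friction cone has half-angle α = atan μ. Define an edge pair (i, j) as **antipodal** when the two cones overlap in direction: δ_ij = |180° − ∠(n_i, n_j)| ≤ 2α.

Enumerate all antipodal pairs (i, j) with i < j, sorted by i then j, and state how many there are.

count = 7; pairs: (0,3), (1,4), (2,4), (2,5), (2,6), (3,6), (3,7)

α = atan 0.45 = 24.23°;  2α = 48.46°
n_0 = (-0.1498, -0.9887)
n_1 = (+0.5744, -0.8186)
n_2 = (+0.9915, -0.1300)
n_3 = (+0.3686, +0.9296)
n_4 = (-0.8687, +0.4953)
n_5 = (-0.9978, +0.0668)
n_6 = (-0.9341, -0.3570)
n_7 = (-0.6931, -0.7208)
  (0,1): δ = 136.32°  ·
  (0,2): δ = 88.86°  ·
  (0,3): δ = 13.02°  ✓
  (0,4): δ = 68.93°  ·
  (0,5): δ = 94.79°  ·
  (0,6): δ = 119.53°  ·
  (0,7): δ = 144.74°  ·
  (1,2): δ = 132.53°  ·
  (1,3): δ = 56.69°  ·
  (1,4): δ = 25.25°  ✓
  (1,5): δ = 51.11°  ·
  (1,6): δ = 75.86°  ·
  (1,7): δ = 101.06°  ·
  (2,3): δ = 104.16°  ·
  (2,4): δ = 22.22°  ✓
  (2,5): δ = 3.64°  ✓
  (2,6): δ = 28.39°  ✓
  (2,7): δ = 53.59°  ·
  (3,4): δ = 98.06°  ·
  (3,5): δ = 72.20°  ·
  (3,6): δ = 47.45°  ✓
  (3,7): δ = 22.25°  ✓
  (4,5): δ = 154.14°  ·
  (4,6): δ = 129.40°  ·
  (4,7): δ = 104.19°  ·
  (5,6): δ = 155.26°  ·
  (5,7): δ = 130.05°  ·
  (6,7): δ = 154.79°  ·
antipodal pairs: 7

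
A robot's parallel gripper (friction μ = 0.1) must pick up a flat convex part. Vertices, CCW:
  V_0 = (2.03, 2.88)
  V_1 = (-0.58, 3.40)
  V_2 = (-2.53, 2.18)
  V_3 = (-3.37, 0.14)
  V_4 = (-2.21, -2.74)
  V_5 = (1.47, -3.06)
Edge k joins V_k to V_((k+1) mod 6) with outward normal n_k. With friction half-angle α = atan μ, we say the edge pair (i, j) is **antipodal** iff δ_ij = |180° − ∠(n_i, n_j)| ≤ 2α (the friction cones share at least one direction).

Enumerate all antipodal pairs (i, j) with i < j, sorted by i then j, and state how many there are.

count = 1; pairs: (0,4)

α = atan 0.1 = 5.71°;  2α = 11.42°
n_0 = (+0.1954, +0.9807)
n_1 = (-0.5304, +0.8478)
n_2 = (-0.9247, +0.3807)
n_3 = (-0.9276, -0.3736)
n_4 = (-0.0866, -0.9962)
n_5 = (+0.9956, -0.0939)
  (0,1): δ = 136.70°  ·
  (0,2): δ = 101.11°  ·
  (0,3): δ = 56.79°  ·
  (0,4): δ = 6.30°  ✓
  (0,5): δ = 95.88°  ·
  (1,2): δ = 144.41°  ·
  (1,3): δ = 100.09°  ·
  (1,4): δ = 37.00°  ·
  (1,5): δ = 52.58°  ·
  (2,3): δ = 135.68°  ·
  (2,4): δ = 72.59°  ·
  (2,5): δ = 16.99°  ·
  (3,4): δ = 116.91°  ·
  (3,5): δ = 27.32°  ·
  (4,5): δ = 90.42°  ·
antipodal pairs: 1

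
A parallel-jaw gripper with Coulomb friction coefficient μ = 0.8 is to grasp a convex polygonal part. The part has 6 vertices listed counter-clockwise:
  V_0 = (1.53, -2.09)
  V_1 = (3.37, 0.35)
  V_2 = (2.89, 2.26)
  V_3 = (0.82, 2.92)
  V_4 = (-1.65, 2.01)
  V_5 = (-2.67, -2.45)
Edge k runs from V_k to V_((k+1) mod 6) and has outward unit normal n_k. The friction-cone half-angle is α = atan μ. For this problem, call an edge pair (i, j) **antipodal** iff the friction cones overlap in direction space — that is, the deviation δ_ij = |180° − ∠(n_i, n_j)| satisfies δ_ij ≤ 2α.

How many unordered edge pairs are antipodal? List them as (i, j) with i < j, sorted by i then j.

count = 7; pairs: (0,2), (0,3), (0,4), (1,4), (2,5), (3,5), (4,5)

α = atan 0.8 = 38.66°;  2α = 77.32°
n_0 = (+0.7984, -0.6021)
n_1 = (+0.9698, +0.2437)
n_2 = (+0.3038, +0.9527)
n_3 = (-0.3457, +0.9383)
n_4 = (-0.9748, +0.2229)
n_5 = (+0.0854, -0.9963)
  (0,1): δ = 128.87°  ·
  (0,2): δ = 70.66°  ✓
  (0,3): δ = 32.76°  ✓
  (0,4): δ = 24.14°  ✓
  (0,5): δ = 131.92°  ·
  (1,2): δ = 121.79°  ·
  (1,3): δ = 83.88°  ·
  (1,4): δ = 26.99°  ✓
  (1,5): δ = 80.79°  ·
  (2,3): δ = 142.09°  ·
  (2,4): δ = 85.20°  ·
  (2,5): δ = 22.58°  ✓
  (3,4): δ = 123.11°  ·
  (3,5): δ = 15.33°  ✓
  (4,5): δ = 72.22°  ✓
antipodal pairs: 7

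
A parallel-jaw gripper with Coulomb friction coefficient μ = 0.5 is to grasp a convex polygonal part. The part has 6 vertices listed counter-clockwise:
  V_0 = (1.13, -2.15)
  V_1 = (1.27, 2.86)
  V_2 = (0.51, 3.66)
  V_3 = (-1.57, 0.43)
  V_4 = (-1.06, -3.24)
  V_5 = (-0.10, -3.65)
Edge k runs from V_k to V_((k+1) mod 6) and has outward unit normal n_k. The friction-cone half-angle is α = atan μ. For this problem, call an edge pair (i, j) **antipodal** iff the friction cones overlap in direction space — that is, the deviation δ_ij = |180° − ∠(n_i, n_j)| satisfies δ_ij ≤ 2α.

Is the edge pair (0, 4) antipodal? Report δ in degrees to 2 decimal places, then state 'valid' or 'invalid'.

α = atan 0.5 = 26.57°;  2α = 53.13°
edge 0: e_0 = (+0.14, +5.01);  n_0 = (+0.9996, -0.0279)
edge 4: e_4 = (+0.96, -0.41);  n_4 = (-0.3928, -0.9196)
∠(n_0, n_4) = 111.53°
δ = |180° − 111.53°| = 68.47°
68.47° > 2α = 53.13°  →  invalid

δ = 68.47°, invalid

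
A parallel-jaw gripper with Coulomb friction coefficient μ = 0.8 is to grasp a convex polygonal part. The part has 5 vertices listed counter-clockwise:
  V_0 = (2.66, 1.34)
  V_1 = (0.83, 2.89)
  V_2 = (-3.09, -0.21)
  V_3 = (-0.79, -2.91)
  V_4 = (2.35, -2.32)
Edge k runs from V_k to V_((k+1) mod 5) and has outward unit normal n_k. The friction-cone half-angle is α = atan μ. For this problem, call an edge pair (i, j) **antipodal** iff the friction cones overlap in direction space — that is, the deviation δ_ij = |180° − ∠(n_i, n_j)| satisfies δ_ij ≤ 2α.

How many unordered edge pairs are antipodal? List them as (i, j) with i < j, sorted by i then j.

count = 5; pairs: (0,2), (0,3), (1,3), (1,4), (2,4)

α = atan 0.8 = 38.66°;  2α = 77.32°
n_0 = (+0.6463, +0.7631)
n_1 = (-0.6203, +0.7844)
n_2 = (-0.7612, -0.6485)
n_3 = (+0.1847, -0.9828)
n_4 = (+0.9964, -0.0844)
  (0,1): δ = 101.40°  ·
  (0,2): δ = 9.31°  ✓
  (0,3): δ = 50.91°  ✓
  (0,4): δ = 125.42°  ·
  (1,2): δ = 87.91°  ·
  (1,3): δ = 27.70°  ✓
  (1,4): δ = 46.82°  ✓
  (2,3): δ = 119.78°  ·
  (2,4): δ = 45.27°  ✓
  (3,4): δ = 105.48°  ·
antipodal pairs: 5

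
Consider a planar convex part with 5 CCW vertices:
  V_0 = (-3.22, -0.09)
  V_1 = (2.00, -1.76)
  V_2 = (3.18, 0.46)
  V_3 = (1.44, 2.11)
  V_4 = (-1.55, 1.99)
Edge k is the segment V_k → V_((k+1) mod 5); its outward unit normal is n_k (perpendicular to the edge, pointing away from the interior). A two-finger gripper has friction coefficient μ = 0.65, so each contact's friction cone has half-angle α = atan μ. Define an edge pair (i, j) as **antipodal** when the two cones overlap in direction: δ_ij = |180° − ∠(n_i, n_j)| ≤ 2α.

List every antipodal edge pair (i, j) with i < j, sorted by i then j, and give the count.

α = atan 0.65 = 33.02°;  2α = 66.05°
n_0 = (-0.3047, -0.9524)
n_1 = (+0.8830, -0.4693)
n_2 = (+0.6881, +0.7256)
n_3 = (-0.0401, +0.9992)
n_4 = (-0.7798, +0.6261)
  (0,1): δ = 100.25°  ·
  (0,2): δ = 25.74°  ✓
  (0,3): δ = 20.04°  ✓
  (0,4): δ = 68.98°  ·
  (1,2): δ = 105.49°  ·
  (1,3): δ = 59.71°  ✓
  (1,4): δ = 10.77°  ✓
  (2,3): δ = 134.22°  ·
  (2,4): δ = 85.28°  ·
  (3,4): δ = 131.06°  ·
antipodal pairs: 4

count = 4; pairs: (0,2), (0,3), (1,3), (1,4)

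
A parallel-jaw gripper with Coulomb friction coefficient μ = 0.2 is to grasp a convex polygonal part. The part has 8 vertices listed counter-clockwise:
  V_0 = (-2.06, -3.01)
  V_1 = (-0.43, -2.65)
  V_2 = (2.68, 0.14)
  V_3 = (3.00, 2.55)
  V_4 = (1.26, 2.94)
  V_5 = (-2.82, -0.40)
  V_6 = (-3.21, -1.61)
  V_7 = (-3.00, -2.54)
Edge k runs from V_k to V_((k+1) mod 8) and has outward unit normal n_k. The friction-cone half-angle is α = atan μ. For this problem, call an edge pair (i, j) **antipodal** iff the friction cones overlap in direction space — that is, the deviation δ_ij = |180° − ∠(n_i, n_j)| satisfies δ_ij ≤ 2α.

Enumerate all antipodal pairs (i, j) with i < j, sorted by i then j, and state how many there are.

count = 4; pairs: (1,4), (2,5), (2,6), (3,7)

α = atan 0.2 = 11.31°;  2α = 22.62°
n_0 = (+0.2157, -0.9765)
n_1 = (+0.6678, -0.7444)
n_2 = (+0.9913, -0.1316)
n_3 = (+0.2187, +0.9758)
n_4 = (-0.6334, +0.7738)
n_5 = (-0.9518, +0.3068)
n_6 = (-0.9754, -0.2203)
n_7 = (-0.4472, -0.8944)
  (0,1): δ = 150.56°  ·
  (0,2): δ = 110.02°  ·
  (0,3): δ = 25.09°  ·
  (0,4): δ = 26.85°  ·
  (0,5): δ = 59.68°  ·
  (0,6): δ = 90.27°  ·
  (0,7): δ = 140.98°  ·
  (1,2): δ = 139.46°  ·
  (1,3): δ = 54.53°  ·
  (1,4): δ = 2.59°  ✓
  (1,5): δ = 30.24°  ·
  (1,6): δ = 60.83°  ·
  (1,7): δ = 111.54°  ·
  (2,3): δ = 95.07°  ·
  (2,4): δ = 43.13°  ·
  (2,5): δ = 10.30°  ✓
  (2,6): δ = 20.29°  ✓
  (2,7): δ = 71.00°  ·
  (3,4): δ = 128.06°  ·
  (3,5): δ = 95.23°  ·
  (3,6): δ = 64.64°  ·
  (3,7): δ = 13.93°  ✓
  (4,5): δ = 147.17°  ·
  (4,6): δ = 116.58°  ·
  (4,7): δ = 65.87°  ·
  (5,6): δ = 149.41°  ·
  (5,7): δ = 98.70°  ·
  (6,7): δ = 129.29°  ·
antipodal pairs: 4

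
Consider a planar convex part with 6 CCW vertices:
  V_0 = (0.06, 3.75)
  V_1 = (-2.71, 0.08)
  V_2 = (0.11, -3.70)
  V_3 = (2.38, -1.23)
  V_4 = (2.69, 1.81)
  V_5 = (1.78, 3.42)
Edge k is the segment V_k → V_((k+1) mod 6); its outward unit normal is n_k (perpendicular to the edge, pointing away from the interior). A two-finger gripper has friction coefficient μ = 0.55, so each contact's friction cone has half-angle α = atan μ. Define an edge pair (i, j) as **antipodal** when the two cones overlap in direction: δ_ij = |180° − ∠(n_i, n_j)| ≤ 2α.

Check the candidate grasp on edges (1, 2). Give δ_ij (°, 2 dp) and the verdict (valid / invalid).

α = atan 0.55 = 28.81°;  2α = 57.62°
edge 1: e_1 = (+2.82, -3.78);  n_1 = (-0.8015, -0.5980)
edge 2: e_2 = (+2.27, +2.47);  n_2 = (+0.7363, -0.6767)
∠(n_1, n_2) = 100.69°
δ = |180° − 100.69°| = 79.31°
79.31° > 2α = 57.62°  →  invalid

δ = 79.31°, invalid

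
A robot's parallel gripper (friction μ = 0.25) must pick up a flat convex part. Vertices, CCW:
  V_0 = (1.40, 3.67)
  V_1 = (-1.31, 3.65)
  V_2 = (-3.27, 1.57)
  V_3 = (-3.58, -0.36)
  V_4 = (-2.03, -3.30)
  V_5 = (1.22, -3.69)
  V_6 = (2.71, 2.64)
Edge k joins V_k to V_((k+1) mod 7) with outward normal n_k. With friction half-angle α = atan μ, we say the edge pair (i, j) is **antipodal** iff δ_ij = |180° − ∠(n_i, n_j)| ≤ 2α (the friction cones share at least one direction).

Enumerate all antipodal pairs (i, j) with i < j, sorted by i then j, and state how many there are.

α = atan 0.25 = 14.04°;  2α = 28.07°
n_0 = (-0.0074, +1.0000)
n_1 = (-0.7278, +0.6858)
n_2 = (-0.9873, +0.1586)
n_3 = (-0.8846, -0.4664)
n_4 = (-0.1191, -0.9929)
n_5 = (+0.9734, -0.2291)
n_6 = (+0.6181, +0.7861)
  (0,1): δ = 133.72°  ·
  (0,2): δ = 99.55°  ·
  (0,3): δ = 62.62°  ·
  (0,4): δ = 7.27°  ✓
  (0,5): δ = 76.33°  ·
  (0,6): δ = 141.40°  ·
  (1,2): δ = 145.83°  ·
  (1,3): δ = 108.90°  ·
  (1,4): δ = 53.54°  ·
  (1,5): δ = 30.05°  ·
  (1,6): δ = 95.12°  ·
  (2,3): δ = 143.08°  ·
  (2,4): δ = 87.72°  ·
  (2,5): δ = 4.12°  ✓
  (2,6): δ = 60.95°  ·
  (3,4): δ = 124.64°  ·
  (3,5): δ = 41.04°  ·
  (3,6): δ = 24.02°  ✓
  (4,5): δ = 96.40°  ·
  (4,6): δ = 31.33°  ·
  (5,6): δ = 114.93°  ·
antipodal pairs: 3

count = 3; pairs: (0,4), (2,5), (3,6)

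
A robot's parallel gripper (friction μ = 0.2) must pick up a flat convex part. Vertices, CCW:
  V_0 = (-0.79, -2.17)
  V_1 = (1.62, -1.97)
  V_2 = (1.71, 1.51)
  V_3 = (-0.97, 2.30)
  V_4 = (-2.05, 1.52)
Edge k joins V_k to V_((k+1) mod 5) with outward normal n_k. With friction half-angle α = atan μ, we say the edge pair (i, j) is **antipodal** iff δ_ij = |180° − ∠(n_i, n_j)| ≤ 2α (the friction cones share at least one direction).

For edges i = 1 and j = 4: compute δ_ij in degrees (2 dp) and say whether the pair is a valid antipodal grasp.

α = atan 0.2 = 11.31°;  2α = 22.62°
edge 1: e_1 = (+0.09, +3.48);  n_1 = (+0.9997, -0.0259)
edge 4: e_4 = (+1.26, -3.69);  n_4 = (-0.9463, -0.3231)
∠(n_1, n_4) = 159.67°
δ = |180° − 159.67°| = 20.33°
20.33° ≤ 2α = 22.62°  →  valid

δ = 20.33°, valid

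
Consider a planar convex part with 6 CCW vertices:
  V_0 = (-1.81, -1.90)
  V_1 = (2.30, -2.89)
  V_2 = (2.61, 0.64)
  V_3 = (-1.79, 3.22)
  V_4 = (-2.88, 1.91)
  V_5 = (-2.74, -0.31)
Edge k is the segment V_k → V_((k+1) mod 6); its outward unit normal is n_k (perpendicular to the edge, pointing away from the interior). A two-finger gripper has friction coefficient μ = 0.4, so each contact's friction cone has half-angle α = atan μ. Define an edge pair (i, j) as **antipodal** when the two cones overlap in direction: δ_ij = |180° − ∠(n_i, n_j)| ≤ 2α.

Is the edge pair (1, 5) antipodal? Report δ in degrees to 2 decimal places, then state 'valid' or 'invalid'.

α = atan 0.4 = 21.80°;  2α = 43.60°
edge 1: e_1 = (+0.31, +3.53);  n_1 = (+0.9962, -0.0875)
edge 5: e_5 = (+0.93, -1.59);  n_5 = (-0.8632, -0.5049)
∠(n_1, n_5) = 144.66°
δ = |180° − 144.66°| = 35.34°
35.34° ≤ 2α = 43.60°  →  valid

δ = 35.34°, valid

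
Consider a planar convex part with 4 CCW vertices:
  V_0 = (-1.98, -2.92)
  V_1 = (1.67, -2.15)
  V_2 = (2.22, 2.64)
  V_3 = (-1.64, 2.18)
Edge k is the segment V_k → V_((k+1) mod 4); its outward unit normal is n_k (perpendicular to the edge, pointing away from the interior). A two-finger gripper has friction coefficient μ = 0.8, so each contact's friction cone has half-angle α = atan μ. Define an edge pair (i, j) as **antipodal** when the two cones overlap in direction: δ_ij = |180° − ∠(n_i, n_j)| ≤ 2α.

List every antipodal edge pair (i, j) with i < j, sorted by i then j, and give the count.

α = atan 0.8 = 38.66°;  2α = 77.32°
n_0 = (+0.2064, -0.9785)
n_1 = (+0.9935, -0.1141)
n_2 = (-0.1183, +0.9930)
n_3 = (-0.9978, +0.0665)
  (0,1): δ = 108.46°  ·
  (0,2): δ = 5.12°  ✓
  (0,3): δ = 74.27°  ✓
  (1,2): δ = 76.65°  ✓
  (1,3): δ = 2.74°  ✓
  (2,3): δ = 100.61°  ·
antipodal pairs: 4

count = 4; pairs: (0,2), (0,3), (1,2), (1,3)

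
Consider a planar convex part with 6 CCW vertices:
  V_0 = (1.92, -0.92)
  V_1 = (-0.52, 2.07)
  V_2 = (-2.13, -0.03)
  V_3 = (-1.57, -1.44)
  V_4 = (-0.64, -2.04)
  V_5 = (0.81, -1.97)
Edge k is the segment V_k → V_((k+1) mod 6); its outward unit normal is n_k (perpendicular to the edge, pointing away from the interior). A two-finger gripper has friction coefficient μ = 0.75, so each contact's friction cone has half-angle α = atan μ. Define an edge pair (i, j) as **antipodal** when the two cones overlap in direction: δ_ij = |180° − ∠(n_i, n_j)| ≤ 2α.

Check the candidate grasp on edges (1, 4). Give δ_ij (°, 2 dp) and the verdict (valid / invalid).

δ = 49.76°, valid

α = atan 0.75 = 36.87°;  2α = 73.74°
edge 1: e_1 = (-1.61, -2.10);  n_1 = (-0.7936, +0.6084)
edge 4: e_4 = (+1.45, +0.07);  n_4 = (+0.0482, -0.9988)
∠(n_1, n_4) = 130.24°
δ = |180° − 130.24°| = 49.76°
49.76° ≤ 2α = 73.74°  →  valid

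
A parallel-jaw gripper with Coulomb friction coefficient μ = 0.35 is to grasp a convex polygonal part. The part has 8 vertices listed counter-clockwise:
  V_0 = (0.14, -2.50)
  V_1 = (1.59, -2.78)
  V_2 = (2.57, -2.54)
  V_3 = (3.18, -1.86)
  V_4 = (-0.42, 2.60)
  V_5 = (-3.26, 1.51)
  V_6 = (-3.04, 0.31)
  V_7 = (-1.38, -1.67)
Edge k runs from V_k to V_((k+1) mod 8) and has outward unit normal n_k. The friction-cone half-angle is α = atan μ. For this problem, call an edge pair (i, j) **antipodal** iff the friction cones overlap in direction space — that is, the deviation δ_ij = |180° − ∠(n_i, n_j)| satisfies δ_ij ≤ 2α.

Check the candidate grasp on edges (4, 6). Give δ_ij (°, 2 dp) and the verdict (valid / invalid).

δ = 71.02°, invalid

α = atan 0.35 = 19.29°;  2α = 38.58°
edge 4: e_4 = (-2.84, -1.09);  n_4 = (-0.3583, +0.9336)
edge 6: e_6 = (+1.66, -1.98);  n_6 = (-0.7663, -0.6425)
∠(n_4, n_6) = 108.98°
δ = |180° − 108.98°| = 71.02°
71.02° > 2α = 38.58°  →  invalid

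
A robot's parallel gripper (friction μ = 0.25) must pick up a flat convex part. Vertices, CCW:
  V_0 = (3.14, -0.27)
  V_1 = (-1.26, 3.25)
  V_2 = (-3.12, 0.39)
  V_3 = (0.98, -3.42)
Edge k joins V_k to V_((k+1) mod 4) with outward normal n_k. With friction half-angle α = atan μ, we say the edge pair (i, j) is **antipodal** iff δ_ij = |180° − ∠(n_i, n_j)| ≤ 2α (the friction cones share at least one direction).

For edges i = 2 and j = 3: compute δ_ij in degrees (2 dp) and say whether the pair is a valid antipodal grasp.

δ = 81.54°, invalid

α = atan 0.25 = 14.04°;  2α = 28.07°
edge 2: e_2 = (+4.10, -3.81);  n_2 = (-0.6807, -0.7325)
edge 3: e_3 = (+2.16, +3.15);  n_3 = (+0.8247, -0.5655)
∠(n_2, n_3) = 98.46°
δ = |180° − 98.46°| = 81.54°
81.54° > 2α = 28.07°  →  invalid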